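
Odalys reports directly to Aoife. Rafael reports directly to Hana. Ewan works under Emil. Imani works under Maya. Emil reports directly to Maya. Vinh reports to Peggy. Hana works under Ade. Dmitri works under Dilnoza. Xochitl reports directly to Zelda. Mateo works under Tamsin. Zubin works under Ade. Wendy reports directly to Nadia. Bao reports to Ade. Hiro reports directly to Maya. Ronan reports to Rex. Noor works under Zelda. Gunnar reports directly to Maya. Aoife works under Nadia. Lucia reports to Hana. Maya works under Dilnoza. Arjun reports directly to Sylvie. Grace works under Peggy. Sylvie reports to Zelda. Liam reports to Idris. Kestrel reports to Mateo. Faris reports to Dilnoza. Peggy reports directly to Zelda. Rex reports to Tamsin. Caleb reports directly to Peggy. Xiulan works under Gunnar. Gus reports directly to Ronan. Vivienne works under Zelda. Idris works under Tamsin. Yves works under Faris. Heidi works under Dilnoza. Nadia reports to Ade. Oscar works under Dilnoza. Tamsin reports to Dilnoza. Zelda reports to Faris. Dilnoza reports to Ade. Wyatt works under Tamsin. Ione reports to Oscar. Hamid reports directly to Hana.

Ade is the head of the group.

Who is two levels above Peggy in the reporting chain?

Peggy reports to Zelda, and Zelda reports to Faris. So Peggy's skip-level manager is Faris.

Faris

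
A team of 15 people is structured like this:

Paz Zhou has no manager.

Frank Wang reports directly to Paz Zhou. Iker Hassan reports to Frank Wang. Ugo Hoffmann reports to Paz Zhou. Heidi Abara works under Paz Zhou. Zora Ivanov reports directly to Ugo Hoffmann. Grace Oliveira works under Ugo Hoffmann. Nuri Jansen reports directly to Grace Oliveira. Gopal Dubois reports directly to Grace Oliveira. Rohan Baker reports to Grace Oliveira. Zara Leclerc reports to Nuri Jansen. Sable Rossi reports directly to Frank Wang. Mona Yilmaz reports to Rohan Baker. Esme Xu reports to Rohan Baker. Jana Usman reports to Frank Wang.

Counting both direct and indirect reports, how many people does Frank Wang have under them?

Frank Wang directly manages Iker Hassan, Sable Rossi, Jana Usman. Iker Hassan has no reports. Sable Rossi has no reports. Jana Usman has no reports. So Frank Wang's organization is 3 direct reports plus everyone under them: 1 + 1 + 1 = 3.

3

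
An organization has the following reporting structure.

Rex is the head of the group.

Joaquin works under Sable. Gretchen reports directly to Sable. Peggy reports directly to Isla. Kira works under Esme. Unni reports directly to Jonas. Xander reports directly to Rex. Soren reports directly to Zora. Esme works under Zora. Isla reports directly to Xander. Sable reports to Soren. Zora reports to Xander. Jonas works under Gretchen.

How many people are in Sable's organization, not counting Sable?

4

Sable directly manages Gretchen, Joaquin. Under Gretchen: Jonas, Unni (2). Joaquin has no reports. So Sable's organization is 2 direct reports plus everyone under them: 3 + 1 = 4.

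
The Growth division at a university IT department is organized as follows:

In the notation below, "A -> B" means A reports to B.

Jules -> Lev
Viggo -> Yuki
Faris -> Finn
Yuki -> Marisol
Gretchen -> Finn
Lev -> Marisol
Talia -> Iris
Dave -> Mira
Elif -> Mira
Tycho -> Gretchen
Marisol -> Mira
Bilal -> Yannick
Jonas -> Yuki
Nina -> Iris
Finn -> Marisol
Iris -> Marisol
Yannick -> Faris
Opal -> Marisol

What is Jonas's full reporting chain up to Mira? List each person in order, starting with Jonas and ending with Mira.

Jonas -> Yuki -> Marisol -> Mira

Jonas reports to Yuki. Yuki reports to Marisol. Marisol reports to Mira. Mira is at the top.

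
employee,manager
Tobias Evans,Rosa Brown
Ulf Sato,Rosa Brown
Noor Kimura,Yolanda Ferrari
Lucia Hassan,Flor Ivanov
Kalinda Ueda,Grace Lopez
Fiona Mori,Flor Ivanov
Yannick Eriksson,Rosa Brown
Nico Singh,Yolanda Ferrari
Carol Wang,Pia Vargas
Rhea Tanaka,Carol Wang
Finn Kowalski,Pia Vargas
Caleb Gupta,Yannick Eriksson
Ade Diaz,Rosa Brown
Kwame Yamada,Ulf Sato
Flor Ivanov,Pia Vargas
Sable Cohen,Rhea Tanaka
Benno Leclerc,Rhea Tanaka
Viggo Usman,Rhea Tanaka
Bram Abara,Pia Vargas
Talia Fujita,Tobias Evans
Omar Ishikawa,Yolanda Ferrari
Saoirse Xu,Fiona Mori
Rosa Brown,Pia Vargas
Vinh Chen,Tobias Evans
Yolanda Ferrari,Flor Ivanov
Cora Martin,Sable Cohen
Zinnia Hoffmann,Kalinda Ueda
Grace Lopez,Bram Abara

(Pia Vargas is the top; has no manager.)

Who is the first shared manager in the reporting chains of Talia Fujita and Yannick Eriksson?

Rosa Brown

Talia Fujita's chain of managers is Tobias Evans, Rosa Brown, Pia Vargas. Yannick Eriksson's chain of managers is Rosa Brown, Pia Vargas. The first manager that appears in both chains is Rosa Brown.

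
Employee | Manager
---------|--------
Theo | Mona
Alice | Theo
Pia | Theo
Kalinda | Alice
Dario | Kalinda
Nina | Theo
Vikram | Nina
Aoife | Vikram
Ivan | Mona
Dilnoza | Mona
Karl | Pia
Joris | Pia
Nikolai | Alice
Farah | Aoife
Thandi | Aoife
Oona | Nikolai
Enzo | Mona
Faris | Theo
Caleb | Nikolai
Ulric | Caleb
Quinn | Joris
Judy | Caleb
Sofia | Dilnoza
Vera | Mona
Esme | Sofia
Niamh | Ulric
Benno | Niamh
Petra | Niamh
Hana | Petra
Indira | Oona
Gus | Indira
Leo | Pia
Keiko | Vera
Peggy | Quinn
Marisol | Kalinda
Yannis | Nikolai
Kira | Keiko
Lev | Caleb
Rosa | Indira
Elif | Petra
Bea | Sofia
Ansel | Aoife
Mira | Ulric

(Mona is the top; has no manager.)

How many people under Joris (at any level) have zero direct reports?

The only person in Joris's organization with no one reporting to them is Peggy. That is 1.

1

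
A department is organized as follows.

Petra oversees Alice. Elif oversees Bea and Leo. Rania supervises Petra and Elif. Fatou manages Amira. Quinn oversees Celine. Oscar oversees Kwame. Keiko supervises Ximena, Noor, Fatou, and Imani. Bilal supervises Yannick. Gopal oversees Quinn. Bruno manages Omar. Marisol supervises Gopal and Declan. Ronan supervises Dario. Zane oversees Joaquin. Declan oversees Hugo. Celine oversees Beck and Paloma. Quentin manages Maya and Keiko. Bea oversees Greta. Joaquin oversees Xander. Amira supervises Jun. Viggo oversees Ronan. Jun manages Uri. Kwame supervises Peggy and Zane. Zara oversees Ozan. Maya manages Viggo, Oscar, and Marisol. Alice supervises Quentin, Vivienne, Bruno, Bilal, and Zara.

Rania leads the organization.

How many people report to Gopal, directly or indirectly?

4

Gopal directly manages Quinn. Under Quinn: Celine, Paloma, Beck (3). That's 4 in total.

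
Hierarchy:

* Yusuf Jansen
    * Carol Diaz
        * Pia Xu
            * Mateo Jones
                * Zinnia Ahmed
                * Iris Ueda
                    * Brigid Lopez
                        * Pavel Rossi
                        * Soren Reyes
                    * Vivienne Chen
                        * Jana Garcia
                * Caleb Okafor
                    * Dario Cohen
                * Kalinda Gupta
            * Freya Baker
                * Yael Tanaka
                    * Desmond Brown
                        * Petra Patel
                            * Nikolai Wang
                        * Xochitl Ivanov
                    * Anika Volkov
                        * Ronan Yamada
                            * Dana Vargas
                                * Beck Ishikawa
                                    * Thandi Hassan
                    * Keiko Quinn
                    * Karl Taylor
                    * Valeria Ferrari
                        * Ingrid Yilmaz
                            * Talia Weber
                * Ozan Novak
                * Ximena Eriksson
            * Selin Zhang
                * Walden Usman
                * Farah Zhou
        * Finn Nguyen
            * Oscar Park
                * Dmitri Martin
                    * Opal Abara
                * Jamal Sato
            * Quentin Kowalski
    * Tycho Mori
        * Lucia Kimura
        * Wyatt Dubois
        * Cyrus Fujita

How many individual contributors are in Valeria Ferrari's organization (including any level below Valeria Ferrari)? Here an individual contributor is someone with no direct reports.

1

The only person in Valeria Ferrari's organization with no one reporting to them is Talia Weber. That is 1.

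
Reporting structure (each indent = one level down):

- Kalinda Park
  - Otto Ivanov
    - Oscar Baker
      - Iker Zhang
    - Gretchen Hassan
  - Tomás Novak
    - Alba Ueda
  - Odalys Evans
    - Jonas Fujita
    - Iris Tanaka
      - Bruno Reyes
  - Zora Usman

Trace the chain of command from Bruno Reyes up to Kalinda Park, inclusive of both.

Bruno Reyes -> Iris Tanaka -> Odalys Evans -> Kalinda Park

Bruno Reyes reports to Iris Tanaka. Iris Tanaka reports to Odalys Evans. Odalys Evans reports to Kalinda Park. Kalinda Park is at the top.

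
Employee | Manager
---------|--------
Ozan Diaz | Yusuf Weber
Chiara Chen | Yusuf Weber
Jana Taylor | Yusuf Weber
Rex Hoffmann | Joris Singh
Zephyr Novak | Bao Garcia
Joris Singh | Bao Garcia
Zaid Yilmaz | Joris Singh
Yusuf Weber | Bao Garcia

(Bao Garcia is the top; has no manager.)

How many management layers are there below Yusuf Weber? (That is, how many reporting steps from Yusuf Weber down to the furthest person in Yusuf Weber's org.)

The longest chain under Yusuf Weber runs Yusuf Weber → Chiara Chen, which is 1 level below Yusuf Weber.

1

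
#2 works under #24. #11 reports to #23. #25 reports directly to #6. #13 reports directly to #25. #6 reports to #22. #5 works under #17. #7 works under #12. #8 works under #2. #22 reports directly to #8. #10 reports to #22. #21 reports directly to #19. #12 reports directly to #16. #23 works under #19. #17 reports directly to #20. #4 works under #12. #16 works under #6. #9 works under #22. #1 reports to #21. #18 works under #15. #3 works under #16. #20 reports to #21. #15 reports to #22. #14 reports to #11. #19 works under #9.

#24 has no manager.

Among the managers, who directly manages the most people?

Direct-report counts: #24 has 1; #2 has 1; #8 has 1; #22 has 4; #15 has 1; #9 has 1; #19 has 2; #23 has 1; #11 has 1; #21 has 2; #20 has 1; #17 has 1; #6 has 2; #25 has 1; #16 has 2; #12 has 2. The largest is 4, held by #22.

#22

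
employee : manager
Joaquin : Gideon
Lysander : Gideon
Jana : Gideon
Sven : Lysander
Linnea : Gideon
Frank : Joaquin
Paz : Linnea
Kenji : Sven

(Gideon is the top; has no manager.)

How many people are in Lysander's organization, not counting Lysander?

Lysander directly manages Sven. Under Sven: Kenji (1). That's 2 in total.

2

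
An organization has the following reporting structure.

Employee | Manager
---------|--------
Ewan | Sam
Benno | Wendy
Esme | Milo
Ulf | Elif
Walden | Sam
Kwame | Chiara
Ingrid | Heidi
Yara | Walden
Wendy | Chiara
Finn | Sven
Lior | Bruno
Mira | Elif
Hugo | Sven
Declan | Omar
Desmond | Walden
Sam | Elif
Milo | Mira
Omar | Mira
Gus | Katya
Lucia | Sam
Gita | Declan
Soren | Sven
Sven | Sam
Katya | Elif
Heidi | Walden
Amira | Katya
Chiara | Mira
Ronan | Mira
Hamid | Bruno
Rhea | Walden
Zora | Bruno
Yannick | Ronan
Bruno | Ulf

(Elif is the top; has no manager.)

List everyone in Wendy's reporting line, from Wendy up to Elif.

Wendy -> Chiara -> Mira -> Elif

Wendy reports to Chiara. Chiara reports to Mira. Mira reports to Elif. Elif is at the top.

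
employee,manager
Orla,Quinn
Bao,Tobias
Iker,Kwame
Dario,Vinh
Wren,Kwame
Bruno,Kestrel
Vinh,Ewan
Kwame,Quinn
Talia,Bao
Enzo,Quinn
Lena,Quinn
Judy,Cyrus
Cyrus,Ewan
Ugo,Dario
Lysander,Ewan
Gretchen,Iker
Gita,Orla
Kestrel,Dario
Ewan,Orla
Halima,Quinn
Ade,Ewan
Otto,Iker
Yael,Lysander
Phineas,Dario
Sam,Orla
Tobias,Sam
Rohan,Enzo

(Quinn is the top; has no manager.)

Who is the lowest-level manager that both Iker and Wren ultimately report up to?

Iker's chain of managers is Kwame, Quinn. Wren's chain of managers is Kwame, Quinn. The first manager that appears in both chains is Kwame.

Kwame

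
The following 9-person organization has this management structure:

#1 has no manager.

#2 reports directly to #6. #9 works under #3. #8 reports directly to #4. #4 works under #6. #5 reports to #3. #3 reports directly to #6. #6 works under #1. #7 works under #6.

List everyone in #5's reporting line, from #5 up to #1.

#5 -> #3 -> #6 -> #1

#5 reports to #3. #3 reports to #6. #6 reports to #1. #1 is at the top.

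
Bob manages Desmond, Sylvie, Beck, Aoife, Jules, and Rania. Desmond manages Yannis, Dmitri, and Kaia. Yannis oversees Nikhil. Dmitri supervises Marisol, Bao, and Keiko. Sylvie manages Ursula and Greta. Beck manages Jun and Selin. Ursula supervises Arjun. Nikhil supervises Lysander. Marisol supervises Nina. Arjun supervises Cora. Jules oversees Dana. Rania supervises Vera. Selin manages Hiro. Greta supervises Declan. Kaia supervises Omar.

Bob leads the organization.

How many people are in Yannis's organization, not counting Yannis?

Yannis directly manages Nikhil. Under Nikhil: Lysander (1). That's 2 in total.

2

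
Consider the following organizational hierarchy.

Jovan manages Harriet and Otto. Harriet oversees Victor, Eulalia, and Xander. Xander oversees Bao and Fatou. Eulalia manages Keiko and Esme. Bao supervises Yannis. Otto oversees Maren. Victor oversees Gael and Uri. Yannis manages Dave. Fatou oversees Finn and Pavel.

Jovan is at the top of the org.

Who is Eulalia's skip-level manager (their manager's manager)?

Jovan

Eulalia reports to Harriet, and Harriet reports to Jovan. So Eulalia's skip-level manager is Jovan.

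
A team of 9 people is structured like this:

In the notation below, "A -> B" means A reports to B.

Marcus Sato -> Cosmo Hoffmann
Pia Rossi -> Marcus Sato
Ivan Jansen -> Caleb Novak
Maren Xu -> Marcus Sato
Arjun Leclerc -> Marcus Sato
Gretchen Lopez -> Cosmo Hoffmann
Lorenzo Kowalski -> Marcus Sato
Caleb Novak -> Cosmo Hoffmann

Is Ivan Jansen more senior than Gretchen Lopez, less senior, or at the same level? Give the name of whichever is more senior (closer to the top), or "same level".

Ivan Jansen is 2 levels below Cosmo Hoffmann; Gretchen Lopez is 1. Gretchen Lopez is higher.

Gretchen Lopez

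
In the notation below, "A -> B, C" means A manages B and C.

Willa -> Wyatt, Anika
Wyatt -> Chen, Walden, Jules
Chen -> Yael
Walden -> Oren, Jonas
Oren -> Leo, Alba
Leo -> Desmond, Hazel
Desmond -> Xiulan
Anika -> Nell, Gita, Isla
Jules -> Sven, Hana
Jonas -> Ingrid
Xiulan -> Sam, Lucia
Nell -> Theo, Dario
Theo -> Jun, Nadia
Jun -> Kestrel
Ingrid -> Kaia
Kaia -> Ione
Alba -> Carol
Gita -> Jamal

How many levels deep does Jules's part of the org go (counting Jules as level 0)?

The longest chain under Jules runs Jules → Hana, which is 1 level below Jules.

1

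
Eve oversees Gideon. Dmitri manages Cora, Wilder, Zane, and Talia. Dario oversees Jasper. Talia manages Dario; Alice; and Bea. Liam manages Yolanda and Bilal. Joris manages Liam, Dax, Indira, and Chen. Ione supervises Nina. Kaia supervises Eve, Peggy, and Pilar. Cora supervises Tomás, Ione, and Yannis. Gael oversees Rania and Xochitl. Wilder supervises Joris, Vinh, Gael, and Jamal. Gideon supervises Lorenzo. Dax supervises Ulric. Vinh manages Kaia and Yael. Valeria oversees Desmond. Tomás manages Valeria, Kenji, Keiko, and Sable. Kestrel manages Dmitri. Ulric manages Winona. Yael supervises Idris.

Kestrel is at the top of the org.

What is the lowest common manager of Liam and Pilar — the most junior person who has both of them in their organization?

Wilder

Liam's chain of managers is Joris, Wilder, Dmitri, Kestrel. Pilar's chain of managers is Kaia, Vinh, Wilder, Dmitri, Kestrel. The first manager that appears in both chains is Wilder.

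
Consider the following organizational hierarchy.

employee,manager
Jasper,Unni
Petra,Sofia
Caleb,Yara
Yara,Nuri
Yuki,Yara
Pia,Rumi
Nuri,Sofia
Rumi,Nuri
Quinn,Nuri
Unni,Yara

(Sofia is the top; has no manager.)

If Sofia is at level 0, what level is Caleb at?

3

Chain from Caleb up to Sofia: Caleb → Yara → Nuri → Sofia. That is 3 steps up, so Caleb is 3 levels below Sofia.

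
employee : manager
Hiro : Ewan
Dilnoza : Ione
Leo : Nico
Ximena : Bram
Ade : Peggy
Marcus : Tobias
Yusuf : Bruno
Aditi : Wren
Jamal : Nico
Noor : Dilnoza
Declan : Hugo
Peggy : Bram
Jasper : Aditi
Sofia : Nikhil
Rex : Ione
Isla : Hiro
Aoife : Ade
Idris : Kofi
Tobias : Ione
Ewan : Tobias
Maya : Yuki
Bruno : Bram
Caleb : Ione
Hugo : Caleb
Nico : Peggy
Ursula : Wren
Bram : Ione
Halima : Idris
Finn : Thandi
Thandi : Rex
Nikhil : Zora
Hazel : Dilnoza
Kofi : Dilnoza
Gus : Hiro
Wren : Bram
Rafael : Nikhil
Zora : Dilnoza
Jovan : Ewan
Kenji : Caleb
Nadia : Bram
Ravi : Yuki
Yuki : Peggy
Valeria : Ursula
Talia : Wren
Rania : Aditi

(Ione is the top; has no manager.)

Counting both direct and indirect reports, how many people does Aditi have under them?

Aditi directly manages Rania, Jasper. Rania has no reports. Jasper has no reports. So Aditi's organization is 2 direct reports plus everyone under them: 1 + 1 = 2.

2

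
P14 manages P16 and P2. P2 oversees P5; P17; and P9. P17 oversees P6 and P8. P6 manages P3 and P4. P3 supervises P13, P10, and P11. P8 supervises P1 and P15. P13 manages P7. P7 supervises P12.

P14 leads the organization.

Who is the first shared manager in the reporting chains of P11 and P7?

P3

P11's chain of managers is P3, P6, P17, P2, P14. P7's chain of managers is P13, P3, P6, P17, P2, P14. The first manager that appears in both chains is P3.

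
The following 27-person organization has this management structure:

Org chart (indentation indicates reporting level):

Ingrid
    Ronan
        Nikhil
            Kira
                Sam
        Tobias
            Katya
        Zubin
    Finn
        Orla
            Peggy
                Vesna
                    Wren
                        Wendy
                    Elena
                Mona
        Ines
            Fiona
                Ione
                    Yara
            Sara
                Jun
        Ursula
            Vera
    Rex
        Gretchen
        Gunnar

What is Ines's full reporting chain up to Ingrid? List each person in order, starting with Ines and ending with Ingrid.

Ines -> Finn -> Ingrid

Ines reports to Finn. Finn reports to Ingrid. Ingrid is at the top.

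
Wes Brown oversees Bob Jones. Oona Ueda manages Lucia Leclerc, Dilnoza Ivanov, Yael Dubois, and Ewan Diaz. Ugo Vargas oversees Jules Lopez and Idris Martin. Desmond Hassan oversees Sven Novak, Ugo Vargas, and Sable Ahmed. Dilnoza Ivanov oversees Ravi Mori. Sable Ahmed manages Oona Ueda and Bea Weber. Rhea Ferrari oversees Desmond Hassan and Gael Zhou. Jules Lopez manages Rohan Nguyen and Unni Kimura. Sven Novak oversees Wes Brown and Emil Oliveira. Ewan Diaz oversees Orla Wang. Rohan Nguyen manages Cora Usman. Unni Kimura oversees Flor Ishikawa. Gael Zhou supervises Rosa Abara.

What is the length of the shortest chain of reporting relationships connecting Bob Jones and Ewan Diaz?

6

Bob Jones is 3 levels below Desmond Hassan, and Ewan Diaz is 3 levels below Desmond Hassan (their lowest common manager). The shortest path runs up from Bob Jones to Desmond Hassan and back down to Ewan Diaz: 3 + 3 = 6 links.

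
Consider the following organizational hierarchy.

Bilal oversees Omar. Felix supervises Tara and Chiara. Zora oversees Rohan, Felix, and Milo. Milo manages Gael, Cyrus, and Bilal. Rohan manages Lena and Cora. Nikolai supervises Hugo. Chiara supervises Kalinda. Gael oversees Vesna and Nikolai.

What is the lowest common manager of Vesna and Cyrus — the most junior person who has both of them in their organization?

Vesna's chain of managers is Gael, Milo, Zora. Cyrus's chain of managers is Milo, Zora. The first manager that appears in both chains is Milo.

Milo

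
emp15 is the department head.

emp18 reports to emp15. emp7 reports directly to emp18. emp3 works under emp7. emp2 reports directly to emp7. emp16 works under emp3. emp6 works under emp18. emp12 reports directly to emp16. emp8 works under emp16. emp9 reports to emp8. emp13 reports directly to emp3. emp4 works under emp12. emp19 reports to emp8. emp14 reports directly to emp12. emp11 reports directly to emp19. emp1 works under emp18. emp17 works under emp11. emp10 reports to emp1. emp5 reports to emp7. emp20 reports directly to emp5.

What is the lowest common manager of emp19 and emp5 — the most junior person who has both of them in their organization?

emp7

emp19's chain of managers is emp8, emp16, emp3, emp7, emp18, emp15. emp5's chain of managers is emp7, emp18, emp15. The first manager that appears in both chains is emp7.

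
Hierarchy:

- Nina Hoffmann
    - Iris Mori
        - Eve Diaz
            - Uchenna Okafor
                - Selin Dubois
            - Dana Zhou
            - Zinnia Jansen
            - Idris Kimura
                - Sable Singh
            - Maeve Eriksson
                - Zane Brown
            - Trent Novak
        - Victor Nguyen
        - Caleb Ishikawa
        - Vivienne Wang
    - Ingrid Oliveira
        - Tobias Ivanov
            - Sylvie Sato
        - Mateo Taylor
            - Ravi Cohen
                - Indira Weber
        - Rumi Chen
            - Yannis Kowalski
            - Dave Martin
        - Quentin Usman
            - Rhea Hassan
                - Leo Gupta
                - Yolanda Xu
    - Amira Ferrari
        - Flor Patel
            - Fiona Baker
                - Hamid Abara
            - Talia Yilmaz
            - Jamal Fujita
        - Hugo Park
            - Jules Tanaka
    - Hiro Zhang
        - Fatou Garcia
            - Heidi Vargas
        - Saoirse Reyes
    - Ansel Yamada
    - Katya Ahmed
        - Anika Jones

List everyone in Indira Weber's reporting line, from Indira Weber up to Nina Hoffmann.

Indira Weber -> Ravi Cohen -> Mateo Taylor -> Ingrid Oliveira -> Nina Hoffmann

Indira Weber reports to Ravi Cohen. Ravi Cohen reports to Mateo Taylor. Mateo Taylor reports to Ingrid Oliveira. Ingrid Oliveira reports to Nina Hoffmann. Nina Hoffmann is at the top.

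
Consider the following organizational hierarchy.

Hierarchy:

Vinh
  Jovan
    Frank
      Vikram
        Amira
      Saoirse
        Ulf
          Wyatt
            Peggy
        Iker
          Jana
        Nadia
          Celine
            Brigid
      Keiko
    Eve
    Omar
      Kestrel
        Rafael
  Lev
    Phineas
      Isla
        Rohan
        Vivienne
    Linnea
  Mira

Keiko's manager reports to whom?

Jovan

Keiko reports to Frank, and Frank reports to Jovan. So Keiko's skip-level manager is Jovan.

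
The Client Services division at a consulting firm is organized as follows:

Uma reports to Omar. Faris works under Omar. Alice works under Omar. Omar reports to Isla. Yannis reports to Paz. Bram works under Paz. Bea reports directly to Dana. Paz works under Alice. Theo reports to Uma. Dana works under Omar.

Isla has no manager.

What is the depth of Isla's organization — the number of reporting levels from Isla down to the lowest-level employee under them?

4

The longest chain under Isla runs Isla → Omar → Alice → Paz → Bram, which is 4 levels below Isla.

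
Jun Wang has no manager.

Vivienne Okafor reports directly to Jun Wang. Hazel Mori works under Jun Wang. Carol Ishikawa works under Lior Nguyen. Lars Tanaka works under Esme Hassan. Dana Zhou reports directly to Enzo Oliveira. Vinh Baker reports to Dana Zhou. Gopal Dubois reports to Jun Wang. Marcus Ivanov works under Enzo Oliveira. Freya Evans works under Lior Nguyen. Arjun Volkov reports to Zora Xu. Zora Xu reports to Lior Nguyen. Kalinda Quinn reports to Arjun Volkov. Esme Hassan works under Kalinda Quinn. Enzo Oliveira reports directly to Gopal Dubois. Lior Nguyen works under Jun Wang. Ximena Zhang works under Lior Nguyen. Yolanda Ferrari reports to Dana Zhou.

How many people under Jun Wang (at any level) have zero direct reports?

The people in Jun Wang's organization with no one reporting to them are Marcus Ivanov, Vinh Baker, Yolanda Ferrari, Vivienne Okafor, Hazel Mori, Ximena Zhang, Lars Tanaka, Carol Ishikawa, Freya Evans. That is 9.

9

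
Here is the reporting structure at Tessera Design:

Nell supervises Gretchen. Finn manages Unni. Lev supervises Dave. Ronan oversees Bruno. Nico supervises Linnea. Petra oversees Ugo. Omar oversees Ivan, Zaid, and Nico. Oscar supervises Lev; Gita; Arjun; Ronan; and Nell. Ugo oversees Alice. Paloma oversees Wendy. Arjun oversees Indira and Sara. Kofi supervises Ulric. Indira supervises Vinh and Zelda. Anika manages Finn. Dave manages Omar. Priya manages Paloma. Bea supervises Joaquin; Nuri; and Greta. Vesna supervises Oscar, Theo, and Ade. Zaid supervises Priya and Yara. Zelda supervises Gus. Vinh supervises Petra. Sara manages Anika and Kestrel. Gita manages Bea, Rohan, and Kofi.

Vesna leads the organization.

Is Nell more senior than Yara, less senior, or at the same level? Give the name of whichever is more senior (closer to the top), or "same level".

Nell is 2 levels below Vesna; Yara is 6. Nell is higher.

Nell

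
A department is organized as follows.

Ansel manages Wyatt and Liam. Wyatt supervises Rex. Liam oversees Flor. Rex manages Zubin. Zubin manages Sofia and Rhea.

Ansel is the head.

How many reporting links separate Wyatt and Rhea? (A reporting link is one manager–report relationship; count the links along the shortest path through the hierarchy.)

3

Rhea is in Wyatt's organization: the chain from Rhea up to Wyatt is Rhea → Zubin → Rex → Wyatt, which is 3 links.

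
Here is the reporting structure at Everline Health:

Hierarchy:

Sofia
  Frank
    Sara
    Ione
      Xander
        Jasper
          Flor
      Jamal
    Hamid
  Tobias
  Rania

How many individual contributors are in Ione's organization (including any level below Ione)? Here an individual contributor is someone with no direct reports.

The people in Ione's organization with no one reporting to them are Jamal, Flor. That is 2.

2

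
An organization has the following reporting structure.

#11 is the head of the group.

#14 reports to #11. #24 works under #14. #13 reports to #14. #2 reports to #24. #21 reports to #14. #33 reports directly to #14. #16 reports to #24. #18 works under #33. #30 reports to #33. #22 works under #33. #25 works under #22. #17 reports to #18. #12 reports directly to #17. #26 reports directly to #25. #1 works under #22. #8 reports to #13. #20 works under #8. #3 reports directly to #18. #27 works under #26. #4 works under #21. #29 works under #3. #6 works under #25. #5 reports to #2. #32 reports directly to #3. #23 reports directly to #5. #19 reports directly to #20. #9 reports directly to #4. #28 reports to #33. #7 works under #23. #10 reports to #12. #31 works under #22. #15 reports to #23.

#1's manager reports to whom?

#33

#1 reports to #22, and #22 reports to #33. So #1's skip-level manager is #33.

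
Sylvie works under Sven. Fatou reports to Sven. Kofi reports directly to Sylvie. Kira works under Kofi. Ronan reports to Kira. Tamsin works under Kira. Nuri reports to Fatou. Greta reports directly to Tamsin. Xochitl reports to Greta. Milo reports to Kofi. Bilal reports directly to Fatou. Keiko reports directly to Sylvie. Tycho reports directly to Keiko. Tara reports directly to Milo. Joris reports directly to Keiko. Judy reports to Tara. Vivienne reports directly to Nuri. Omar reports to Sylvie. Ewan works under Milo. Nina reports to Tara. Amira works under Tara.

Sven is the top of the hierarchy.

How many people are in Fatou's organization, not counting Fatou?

Fatou directly manages Nuri, Bilal. Under Nuri: Vivienne (1). Bilal has no reports. So Fatou's organization is 2 direct reports plus everyone under them: 2 + 1 = 3.

3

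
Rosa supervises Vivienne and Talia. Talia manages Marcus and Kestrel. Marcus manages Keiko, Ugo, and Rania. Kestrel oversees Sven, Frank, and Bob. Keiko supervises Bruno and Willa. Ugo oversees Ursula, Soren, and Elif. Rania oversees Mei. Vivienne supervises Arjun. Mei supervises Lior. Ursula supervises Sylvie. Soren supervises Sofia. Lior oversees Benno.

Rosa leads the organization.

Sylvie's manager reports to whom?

Sylvie reports to Ursula, and Ursula reports to Ugo. So Sylvie's skip-level manager is Ugo.

Ugo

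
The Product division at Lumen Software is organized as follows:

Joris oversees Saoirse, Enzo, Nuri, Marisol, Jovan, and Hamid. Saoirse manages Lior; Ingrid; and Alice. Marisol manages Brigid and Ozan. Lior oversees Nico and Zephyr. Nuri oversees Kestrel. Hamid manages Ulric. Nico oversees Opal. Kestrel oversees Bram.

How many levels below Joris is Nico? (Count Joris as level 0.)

Chain from Nico up to Joris: Nico → Lior → Saoirse → Joris. That is 3 steps up, so Nico is 3 levels below Joris.

3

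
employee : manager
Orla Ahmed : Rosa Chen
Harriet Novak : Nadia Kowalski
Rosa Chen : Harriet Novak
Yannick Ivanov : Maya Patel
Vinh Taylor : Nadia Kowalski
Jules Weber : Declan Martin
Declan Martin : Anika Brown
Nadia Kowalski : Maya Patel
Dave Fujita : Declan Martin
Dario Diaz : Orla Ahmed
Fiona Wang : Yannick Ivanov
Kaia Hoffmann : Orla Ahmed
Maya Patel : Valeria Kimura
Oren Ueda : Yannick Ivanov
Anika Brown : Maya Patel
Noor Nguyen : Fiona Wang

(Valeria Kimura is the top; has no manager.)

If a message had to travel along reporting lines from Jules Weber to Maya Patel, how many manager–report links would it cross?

Jules Weber is in Maya Patel's organization: the chain from Jules Weber up to Maya Patel is Jules Weber → Declan Martin → Anika Brown → Maya Patel, which is 3 links.

3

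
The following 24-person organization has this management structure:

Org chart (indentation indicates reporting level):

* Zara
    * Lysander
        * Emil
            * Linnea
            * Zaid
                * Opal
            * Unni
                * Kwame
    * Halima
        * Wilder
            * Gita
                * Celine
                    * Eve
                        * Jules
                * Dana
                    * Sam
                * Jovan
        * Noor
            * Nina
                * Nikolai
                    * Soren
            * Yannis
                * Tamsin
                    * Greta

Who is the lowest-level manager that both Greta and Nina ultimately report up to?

Noor

Greta's chain of managers is Tamsin, Yannis, Noor, Halima, Zara. Nina's chain of managers is Noor, Halima, Zara. The first manager that appears in both chains is Noor.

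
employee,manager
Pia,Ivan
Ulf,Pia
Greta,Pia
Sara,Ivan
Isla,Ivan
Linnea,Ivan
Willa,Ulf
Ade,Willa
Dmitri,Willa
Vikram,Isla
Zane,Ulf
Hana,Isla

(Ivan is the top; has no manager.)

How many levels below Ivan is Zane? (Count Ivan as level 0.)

Chain from Zane up to Ivan: Zane → Ulf → Pia → Ivan. That is 3 steps up, so Zane is 3 levels below Ivan.

3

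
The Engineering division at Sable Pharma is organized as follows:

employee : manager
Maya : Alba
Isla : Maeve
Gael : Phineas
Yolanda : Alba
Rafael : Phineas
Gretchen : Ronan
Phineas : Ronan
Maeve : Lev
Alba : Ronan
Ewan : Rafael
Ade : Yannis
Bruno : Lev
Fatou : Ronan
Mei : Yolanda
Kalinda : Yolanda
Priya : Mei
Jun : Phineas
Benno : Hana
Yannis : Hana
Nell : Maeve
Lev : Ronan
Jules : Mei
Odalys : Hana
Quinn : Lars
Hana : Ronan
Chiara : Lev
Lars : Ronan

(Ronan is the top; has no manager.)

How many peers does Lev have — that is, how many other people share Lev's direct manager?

Lev reports to Ronan. Ronan's other direct reports are Alba, Phineas, Hana, Fatou, Lars, Gretchen — 6 peers.

6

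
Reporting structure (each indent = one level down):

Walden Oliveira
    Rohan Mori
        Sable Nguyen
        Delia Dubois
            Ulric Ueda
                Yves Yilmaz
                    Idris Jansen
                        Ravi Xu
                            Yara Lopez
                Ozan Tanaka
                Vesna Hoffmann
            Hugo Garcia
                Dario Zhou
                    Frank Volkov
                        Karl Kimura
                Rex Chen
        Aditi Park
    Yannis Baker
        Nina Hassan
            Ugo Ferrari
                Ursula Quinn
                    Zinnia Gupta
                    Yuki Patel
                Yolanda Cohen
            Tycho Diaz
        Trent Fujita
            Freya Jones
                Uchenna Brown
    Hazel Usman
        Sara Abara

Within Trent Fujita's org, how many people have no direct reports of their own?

The only person in Trent Fujita's organization with no one reporting to them is Uchenna Brown. That is 1.

1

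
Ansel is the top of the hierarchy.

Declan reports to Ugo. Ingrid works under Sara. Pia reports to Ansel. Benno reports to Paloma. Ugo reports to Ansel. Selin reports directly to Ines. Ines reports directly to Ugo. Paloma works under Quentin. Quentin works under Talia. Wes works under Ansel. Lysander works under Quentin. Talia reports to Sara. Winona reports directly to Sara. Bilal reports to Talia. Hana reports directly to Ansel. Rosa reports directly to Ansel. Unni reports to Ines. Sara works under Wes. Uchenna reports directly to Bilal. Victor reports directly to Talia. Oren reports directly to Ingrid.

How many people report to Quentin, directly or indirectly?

Quentin directly manages Paloma, Lysander. Under Paloma: Benno (1). Lysander has no reports. So Quentin's organization is 2 direct reports plus everyone under them: 2 + 1 = 3.

3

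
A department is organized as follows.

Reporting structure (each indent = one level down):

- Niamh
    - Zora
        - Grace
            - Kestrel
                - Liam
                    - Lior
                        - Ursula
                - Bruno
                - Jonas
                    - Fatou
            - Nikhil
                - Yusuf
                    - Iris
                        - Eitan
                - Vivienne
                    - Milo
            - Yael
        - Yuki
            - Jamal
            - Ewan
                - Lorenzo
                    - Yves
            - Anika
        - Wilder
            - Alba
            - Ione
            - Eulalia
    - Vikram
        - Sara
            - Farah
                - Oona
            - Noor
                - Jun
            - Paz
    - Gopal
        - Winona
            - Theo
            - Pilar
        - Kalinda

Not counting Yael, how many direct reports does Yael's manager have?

2

Yael reports to Grace. Grace's other direct reports are Kestrel, Nikhil — 2 peers.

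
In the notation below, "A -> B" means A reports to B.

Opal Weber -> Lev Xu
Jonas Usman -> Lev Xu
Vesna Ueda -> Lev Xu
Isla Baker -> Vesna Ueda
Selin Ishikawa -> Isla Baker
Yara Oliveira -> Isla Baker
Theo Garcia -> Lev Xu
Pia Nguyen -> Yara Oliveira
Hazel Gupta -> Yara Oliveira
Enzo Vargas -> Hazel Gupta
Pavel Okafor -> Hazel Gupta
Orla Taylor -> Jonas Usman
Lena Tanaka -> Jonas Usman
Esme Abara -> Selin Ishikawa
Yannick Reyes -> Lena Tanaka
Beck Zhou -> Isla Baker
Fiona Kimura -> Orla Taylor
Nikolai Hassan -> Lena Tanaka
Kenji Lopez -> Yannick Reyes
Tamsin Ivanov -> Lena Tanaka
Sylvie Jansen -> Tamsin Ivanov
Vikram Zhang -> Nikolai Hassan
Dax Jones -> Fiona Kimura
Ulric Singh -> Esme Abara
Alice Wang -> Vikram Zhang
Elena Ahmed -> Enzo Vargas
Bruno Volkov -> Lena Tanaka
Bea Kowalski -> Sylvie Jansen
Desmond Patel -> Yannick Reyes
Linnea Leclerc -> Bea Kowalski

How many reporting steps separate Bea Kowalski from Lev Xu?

5

Chain from Bea Kowalski up to Lev Xu: Bea Kowalski → Sylvie Jansen → Tamsin Ivanov → Lena Tanaka → Jonas Usman → Lev Xu. That is 5 steps up, so Bea Kowalski is 5 levels below Lev Xu.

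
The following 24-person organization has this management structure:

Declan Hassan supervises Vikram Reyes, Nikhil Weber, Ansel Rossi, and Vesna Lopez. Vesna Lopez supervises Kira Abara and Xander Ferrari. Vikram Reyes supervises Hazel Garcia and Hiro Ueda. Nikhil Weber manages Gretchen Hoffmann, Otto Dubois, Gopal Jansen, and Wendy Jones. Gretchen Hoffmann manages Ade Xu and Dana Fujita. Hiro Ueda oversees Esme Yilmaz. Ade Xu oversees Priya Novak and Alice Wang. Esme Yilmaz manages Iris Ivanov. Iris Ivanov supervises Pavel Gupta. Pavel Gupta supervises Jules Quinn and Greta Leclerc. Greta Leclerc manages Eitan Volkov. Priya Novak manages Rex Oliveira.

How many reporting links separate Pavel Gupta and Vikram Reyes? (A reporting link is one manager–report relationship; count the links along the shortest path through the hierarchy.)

Pavel Gupta is in Vikram Reyes's organization: the chain from Pavel Gupta up to Vikram Reyes is Pavel Gupta → Iris Ivanov → Esme Yilmaz → Hiro Ueda → Vikram Reyes, which is 4 links.

4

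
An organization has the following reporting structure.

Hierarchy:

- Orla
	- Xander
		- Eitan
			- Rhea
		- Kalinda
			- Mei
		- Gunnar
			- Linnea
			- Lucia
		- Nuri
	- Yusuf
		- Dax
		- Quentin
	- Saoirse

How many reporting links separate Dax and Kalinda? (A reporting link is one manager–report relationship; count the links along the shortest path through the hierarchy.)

4

Dax is 2 levels below Orla, and Kalinda is 2 levels below Orla (their lowest common manager). The shortest path runs up from Dax to Orla and back down to Kalinda: 2 + 2 = 4 links.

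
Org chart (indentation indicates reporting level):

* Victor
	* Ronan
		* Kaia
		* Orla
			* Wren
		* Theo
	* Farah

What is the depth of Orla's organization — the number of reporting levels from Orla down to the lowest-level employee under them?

The longest chain under Orla runs Orla → Wren, which is 1 level below Orla.

1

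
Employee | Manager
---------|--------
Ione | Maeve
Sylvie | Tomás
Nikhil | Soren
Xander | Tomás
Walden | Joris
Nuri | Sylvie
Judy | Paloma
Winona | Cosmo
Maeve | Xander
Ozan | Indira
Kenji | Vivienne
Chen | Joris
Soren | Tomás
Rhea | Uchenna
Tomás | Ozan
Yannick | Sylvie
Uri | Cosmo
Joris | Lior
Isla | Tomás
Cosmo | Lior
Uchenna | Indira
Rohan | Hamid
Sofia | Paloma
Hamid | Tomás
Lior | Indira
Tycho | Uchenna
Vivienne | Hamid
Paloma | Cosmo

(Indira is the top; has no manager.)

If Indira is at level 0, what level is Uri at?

3

Chain from Uri up to Indira: Uri → Cosmo → Lior → Indira. That is 3 steps up, so Uri is 3 levels below Indira.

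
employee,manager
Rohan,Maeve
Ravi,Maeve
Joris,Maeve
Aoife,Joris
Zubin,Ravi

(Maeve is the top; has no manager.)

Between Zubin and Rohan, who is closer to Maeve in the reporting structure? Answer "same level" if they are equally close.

Zubin is 2 levels below Maeve; Rohan is 1. Rohan is higher.

Rohan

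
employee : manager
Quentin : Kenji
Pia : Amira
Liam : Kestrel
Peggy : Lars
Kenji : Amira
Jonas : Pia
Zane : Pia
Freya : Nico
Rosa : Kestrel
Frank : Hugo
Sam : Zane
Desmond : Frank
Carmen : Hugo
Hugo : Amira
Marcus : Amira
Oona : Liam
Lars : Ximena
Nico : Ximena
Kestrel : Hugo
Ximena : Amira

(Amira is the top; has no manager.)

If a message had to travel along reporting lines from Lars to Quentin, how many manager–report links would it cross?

Lars is 2 levels below Amira, and Quentin is 2 levels below Amira (their lowest common manager). The shortest path runs up from Lars to Amira and back down to Quentin: 2 + 2 = 4 links.

4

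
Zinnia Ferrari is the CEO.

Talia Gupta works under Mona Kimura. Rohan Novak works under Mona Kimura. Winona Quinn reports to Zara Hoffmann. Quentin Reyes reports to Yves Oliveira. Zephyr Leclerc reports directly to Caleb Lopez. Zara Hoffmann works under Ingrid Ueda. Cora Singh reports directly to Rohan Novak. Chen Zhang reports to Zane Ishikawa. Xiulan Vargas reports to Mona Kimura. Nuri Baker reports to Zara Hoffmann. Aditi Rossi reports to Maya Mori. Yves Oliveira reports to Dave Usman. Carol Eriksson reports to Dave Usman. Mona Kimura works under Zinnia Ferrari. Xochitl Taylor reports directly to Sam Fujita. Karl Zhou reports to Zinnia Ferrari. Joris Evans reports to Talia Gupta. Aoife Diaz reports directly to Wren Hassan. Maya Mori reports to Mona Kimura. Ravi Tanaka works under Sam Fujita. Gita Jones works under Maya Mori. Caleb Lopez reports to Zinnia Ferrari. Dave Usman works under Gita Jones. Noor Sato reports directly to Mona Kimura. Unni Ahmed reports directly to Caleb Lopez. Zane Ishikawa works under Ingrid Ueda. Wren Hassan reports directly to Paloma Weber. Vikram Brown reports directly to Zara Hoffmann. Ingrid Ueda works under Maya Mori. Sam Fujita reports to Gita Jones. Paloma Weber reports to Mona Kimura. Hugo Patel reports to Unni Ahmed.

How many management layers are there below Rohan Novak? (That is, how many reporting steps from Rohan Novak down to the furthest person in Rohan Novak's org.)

The longest chain under Rohan Novak runs Rohan Novak → Cora Singh, which is 1 level below Rohan Novak.

1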